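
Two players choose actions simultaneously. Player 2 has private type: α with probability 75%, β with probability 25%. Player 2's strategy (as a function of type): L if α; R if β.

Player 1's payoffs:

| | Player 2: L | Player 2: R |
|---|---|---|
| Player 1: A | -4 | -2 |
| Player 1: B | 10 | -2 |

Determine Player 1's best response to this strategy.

Compute Player 1's expected payoff for each action, taking the expectation over Player 2's type.
E[A] = 0.75·(-4) + 0.25·(-2) = -3.5
E[B] = 0.75·(10) + 0.25·(-2) = 7
Best response: B (7 is the largest).

B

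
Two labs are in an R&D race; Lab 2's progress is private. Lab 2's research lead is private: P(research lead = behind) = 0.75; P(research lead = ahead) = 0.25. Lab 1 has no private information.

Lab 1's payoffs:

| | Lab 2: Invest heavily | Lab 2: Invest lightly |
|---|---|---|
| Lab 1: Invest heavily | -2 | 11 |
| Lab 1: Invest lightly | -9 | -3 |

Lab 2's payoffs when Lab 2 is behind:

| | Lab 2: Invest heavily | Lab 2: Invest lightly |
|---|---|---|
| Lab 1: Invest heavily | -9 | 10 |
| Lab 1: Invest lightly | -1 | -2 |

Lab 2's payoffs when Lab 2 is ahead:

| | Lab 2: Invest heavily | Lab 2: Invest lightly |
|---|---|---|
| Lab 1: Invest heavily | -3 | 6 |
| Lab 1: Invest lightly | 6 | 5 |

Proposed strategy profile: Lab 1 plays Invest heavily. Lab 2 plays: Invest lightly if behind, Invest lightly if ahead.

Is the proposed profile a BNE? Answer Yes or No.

Lab 1 plays Invest heavily: E[Invest heavily] = 0.75·(11) + 0.25·(11) = 11; E[Invest lightly] = -3. Best-responding. ✓
Lab 2 (research lead behind), facing Invest heavily: Invest heavily gives -9, Invest lightly gives 10. Proposed Invest lightly is best. ✓
Lab 2 (research lead ahead), facing Invest heavily: Invest heavily gives -3, Invest lightly gives 6. Proposed Invest lightly is best. ✓

Yes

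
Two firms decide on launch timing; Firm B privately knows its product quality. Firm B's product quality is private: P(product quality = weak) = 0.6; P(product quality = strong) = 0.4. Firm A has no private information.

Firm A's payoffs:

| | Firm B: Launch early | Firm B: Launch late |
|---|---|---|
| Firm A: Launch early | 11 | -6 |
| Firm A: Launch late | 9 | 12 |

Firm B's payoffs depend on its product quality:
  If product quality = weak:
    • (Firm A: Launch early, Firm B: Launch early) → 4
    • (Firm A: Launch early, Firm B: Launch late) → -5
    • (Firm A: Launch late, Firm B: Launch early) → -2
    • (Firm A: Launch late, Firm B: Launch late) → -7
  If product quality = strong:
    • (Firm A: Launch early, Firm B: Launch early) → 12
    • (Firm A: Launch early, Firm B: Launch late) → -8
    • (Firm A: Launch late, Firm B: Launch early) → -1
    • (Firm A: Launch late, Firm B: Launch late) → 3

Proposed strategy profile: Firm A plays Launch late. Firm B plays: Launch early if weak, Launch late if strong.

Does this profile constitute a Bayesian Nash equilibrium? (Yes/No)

Firm A plays Launch late: E[Launch late] = 0.6·(9) + 0.4·(12) = 10.2; E[Launch early] = 4.2. Best-responding. ✓
Firm B (product quality weak), facing Launch late: Launch early gives -2, Launch late gives -7. Proposed Launch early is best. ✓
Firm B (product quality strong), facing Launch late: Launch early gives -1, Launch late gives 3. Proposed Launch late is best. ✓

Yes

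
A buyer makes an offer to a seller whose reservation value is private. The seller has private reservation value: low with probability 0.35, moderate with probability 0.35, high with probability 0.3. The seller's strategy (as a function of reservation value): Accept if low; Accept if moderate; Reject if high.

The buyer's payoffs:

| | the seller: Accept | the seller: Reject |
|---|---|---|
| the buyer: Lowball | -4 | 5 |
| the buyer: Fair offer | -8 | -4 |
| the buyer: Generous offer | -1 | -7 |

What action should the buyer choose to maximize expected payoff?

E[Lowball] = 0.35·(-4) + 0.35·(-4) + 0.3·(5) = -1.3
E[Fair offer] = 0.35·(-8) + 0.35·(-8) + 0.3·(-4) = -6.8
E[Generous offer] = 0.35·(-1) + 0.35·(-1) + 0.3·(-7) = -2.8
Best response: Lowball (-1.3 is the largest).

Lowball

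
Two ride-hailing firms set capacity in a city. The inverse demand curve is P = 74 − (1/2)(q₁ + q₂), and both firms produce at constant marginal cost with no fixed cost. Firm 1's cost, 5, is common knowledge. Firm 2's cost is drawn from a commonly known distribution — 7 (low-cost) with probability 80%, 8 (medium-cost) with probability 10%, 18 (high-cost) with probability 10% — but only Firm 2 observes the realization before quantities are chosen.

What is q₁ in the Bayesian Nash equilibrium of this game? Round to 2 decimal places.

48.13

Type-c best response for Firm 2: q₂(c) = (74 − c) − q₁/2.
Firm 1 maximizes expected profit; its first-order condition is 74 − q₁ − (1/2)E[q₂] − 5 = 0.
Substituting E[q₂] and solving: E[c₂] = 8.2, so q₁ = (74 − 2·5 + 8.2)/(3/2) = 48.1333.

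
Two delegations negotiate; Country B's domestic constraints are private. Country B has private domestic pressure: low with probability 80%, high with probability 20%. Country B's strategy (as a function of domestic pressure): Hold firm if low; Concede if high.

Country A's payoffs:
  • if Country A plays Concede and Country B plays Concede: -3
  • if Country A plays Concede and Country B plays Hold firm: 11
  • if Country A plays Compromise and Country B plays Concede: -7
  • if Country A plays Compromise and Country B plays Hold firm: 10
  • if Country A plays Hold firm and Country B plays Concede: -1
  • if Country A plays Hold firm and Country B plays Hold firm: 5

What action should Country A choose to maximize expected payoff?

Concede

E[Concede] = 0.8·(11) + 0.2·(-3) = 8.2
E[Compromise] = 0.8·(10) + 0.2·(-7) = 6.6
E[Hold firm] = 0.8·(5) + 0.2·(-1) = 3.8
Best response: Concede (8.2 is the largest).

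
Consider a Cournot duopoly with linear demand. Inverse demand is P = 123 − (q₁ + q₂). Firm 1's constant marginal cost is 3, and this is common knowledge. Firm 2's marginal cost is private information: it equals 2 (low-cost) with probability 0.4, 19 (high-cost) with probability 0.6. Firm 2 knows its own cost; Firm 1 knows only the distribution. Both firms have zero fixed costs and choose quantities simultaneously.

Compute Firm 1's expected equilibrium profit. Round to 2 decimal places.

Type-c best response for Firm 2: q₂(c) = (123 − c)/2 − q₁/2.
Firm 1 maximizes expected profit; its first-order condition is 123 − 2q₁ − E[q₂] − 3 = 0.
Substituting E[q₂] and solving: E[c₂] = 12.2, so q₁ = (123 − 2·3 + 12.2)/3 = 43.0667.
E[P] = 123 − (q₁ + E[q₂]) = 46.0667; Firm 1's expected profit = (E[P] − 3)·q₁ = (46.0667 − 3)·43.0667 = 1854.74.

1854.74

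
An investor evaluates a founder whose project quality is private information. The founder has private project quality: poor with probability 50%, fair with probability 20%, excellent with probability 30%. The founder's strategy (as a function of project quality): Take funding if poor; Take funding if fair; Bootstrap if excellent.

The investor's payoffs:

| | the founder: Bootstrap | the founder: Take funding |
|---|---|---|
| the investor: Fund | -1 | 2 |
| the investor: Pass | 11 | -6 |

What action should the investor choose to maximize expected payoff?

Compute the investor's expected payoff for each action, taking the expectation over the founder's type.
E[Fund] = 0.5·(2) + 0.2·(2) + 0.3·(-1) = 1.1
E[Pass] = 0.5·(-6) + 0.2·(-6) + 0.3·(11) = -0.9
Best response: Fund (1.1 is the largest).

Fund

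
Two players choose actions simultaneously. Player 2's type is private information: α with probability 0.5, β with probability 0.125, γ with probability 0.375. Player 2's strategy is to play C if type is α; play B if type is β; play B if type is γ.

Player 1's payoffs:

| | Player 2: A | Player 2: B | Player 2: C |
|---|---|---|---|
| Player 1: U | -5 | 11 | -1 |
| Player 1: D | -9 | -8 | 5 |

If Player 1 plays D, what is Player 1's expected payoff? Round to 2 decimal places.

E[D] = 0.5·5 + 0.125·(-8) + 0.375·(-8) = 2.5 + (-1) + (-3) = -1.5

-1.50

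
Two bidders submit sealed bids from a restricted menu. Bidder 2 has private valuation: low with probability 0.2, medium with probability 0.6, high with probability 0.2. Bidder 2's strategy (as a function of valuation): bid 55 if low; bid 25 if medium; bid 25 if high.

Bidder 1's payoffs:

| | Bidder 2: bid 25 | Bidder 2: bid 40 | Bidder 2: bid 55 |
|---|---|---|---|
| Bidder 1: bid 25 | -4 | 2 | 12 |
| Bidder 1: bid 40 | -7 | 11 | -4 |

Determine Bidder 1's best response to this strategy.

E[bid 25] = 0.2·(12) + 0.6·(-4) + 0.2·(-4) = -0.8
E[bid 40] = 0.2·(-4) + 0.6·(-7) + 0.2·(-7) = -6.4
Best response: bid 25 (-0.8 is the largest).

bid 25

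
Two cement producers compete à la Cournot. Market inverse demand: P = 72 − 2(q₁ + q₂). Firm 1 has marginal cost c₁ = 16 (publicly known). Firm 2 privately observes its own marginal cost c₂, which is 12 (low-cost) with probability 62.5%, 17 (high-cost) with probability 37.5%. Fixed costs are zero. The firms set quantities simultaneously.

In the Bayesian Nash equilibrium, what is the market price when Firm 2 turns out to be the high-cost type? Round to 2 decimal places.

Type-c best response for Firm 2: q₂(c) = (72 − c)/4 − q₁/2.
Firm 1 maximizes expected profit; its first-order condition is 72 − 4q₁ − 2E[q₂] − 16 = 0.
Substituting E[q₂] and solving: E[c₂] = 13.875, so q₁ = (72 − 2·16 + 13.875)/6 = 8.97917.
q₂(high-cost) = 9.26042, so P = 72 − 2·(8.97917 + 9.26042) = 35.5208.

35.52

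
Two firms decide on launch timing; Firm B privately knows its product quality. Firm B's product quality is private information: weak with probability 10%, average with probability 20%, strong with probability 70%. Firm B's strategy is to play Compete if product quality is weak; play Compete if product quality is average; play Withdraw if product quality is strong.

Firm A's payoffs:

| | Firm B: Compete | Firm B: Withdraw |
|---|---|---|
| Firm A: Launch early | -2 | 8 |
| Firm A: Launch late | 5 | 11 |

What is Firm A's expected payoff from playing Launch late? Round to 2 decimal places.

E[Launch late] = 0.1·5 + 0.2·5 + 0.7·11 = 0.5 + 1 + 7.7 = 9.2

9.20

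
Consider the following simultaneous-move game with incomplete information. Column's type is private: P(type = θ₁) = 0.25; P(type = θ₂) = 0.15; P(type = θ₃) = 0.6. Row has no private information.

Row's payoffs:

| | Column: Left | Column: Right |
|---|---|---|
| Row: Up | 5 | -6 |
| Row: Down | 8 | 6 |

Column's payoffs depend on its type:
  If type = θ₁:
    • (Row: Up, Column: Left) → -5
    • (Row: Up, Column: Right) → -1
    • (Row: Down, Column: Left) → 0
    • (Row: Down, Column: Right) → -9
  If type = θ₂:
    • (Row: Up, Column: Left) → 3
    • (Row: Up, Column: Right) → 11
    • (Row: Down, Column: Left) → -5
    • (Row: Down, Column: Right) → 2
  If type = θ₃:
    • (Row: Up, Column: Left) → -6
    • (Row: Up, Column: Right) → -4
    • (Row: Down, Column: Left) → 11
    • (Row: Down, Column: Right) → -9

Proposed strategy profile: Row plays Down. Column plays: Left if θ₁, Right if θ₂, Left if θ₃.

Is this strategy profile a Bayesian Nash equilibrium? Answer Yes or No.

Yes

A profile is a BNE iff every type of every player is best-responding given beliefs about the other side.
Row plays Down: E[Down] = 0.25·(8) + 0.15·(6) + 0.6·(8) = 7.7; E[Up] = 3.35. Best-responding. ✓
Column (type θ₁), facing Down: Left gives 0, Right gives -9. Proposed Left is best. ✓
Column (type θ₂), facing Down: Left gives -5, Right gives 2. Proposed Right is best. ✓
Column (type θ₃), facing Down: Left gives 11, Right gives -9. Proposed Left is best. ✓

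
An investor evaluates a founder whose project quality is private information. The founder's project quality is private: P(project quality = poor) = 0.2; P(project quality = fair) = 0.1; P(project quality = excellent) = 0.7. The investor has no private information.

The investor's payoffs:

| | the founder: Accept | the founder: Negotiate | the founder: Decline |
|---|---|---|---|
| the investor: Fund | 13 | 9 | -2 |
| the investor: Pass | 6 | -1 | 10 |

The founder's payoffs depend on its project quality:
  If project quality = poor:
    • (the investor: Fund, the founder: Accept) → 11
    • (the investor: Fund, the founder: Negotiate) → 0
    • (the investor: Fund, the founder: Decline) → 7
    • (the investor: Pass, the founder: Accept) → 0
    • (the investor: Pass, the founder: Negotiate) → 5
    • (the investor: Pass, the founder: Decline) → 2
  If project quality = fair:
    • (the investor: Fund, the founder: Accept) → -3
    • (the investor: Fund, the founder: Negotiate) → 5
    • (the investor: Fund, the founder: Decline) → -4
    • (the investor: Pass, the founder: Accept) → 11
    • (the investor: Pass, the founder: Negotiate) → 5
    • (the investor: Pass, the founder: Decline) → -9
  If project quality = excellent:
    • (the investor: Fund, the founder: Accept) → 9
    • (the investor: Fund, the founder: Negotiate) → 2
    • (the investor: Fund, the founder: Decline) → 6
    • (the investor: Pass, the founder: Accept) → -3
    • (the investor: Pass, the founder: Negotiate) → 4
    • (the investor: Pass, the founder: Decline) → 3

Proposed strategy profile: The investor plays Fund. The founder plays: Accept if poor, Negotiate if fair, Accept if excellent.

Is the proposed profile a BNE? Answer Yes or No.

Yes

The investor plays Fund: E[Fund] = 0.2·(13) + 0.1·(9) + 0.7·(13) = 12.6; E[Pass] = 5.3. Best-responding. ✓
The founder (project quality poor), facing Fund: Accept gives 11, Negotiate gives 0, Decline gives 7. Proposed Accept is best. ✓
The founder (project quality fair), facing Fund: Accept gives -3, Negotiate gives 5, Decline gives -4. Proposed Negotiate is best. ✓
The founder (project quality excellent), facing Fund: Accept gives 9, Negotiate gives 2, Decline gives 6. Proposed Accept is best. ✓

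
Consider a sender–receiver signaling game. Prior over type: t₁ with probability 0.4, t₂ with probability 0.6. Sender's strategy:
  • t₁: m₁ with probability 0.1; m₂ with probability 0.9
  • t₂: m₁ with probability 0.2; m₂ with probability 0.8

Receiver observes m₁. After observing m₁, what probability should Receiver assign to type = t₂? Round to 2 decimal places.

0.75

P(m₁) = 0.4·0.1 + 0.6·0.2 = 0.16
P(t₂ | m₁) = (0.6·0.2) / 0.16 = 0.12 / 0.16 = 0.75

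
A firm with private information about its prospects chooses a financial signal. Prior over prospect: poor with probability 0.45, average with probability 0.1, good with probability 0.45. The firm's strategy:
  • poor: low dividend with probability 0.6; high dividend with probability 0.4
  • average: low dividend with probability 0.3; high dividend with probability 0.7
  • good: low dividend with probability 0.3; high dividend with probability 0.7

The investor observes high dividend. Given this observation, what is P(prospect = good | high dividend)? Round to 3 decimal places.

0.558

Apply Bayes' rule using the sender's strategy as the likelihood.
P(high dividend) = 0.45·0.4 + 0.1·0.7 + 0.45·0.7 = 0.565
P(good | high dividend) = (0.45·0.7) / 0.565 = 0.315 / 0.565 = 0.557522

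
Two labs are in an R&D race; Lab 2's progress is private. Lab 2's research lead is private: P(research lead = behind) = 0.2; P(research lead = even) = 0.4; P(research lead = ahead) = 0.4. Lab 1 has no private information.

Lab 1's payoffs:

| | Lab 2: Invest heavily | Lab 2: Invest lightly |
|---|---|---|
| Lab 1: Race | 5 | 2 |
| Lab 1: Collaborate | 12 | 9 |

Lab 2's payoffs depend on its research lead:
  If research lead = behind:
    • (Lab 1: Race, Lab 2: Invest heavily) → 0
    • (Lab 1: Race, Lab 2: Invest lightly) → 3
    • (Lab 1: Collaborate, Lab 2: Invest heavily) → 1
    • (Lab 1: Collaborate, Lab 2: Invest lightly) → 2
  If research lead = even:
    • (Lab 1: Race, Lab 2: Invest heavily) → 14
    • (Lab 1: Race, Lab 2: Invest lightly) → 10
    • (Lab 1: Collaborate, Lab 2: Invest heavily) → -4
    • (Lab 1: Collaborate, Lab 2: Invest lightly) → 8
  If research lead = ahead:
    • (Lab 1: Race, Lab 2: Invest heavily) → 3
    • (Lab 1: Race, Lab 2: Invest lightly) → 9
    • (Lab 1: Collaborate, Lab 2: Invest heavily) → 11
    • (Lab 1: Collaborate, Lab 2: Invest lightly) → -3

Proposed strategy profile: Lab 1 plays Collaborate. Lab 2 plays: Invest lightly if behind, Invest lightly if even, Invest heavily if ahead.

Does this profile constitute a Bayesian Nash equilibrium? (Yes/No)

Lab 1 plays Collaborate: E[Collaborate] = 0.2·(9) + 0.4·(9) + 0.4·(12) = 10.2; E[Race] = 3.2. Best-responding. ✓
Lab 2 (research lead behind), facing Collaborate: Invest heavily gives 1, Invest lightly gives 2. Proposed Invest lightly is best. ✓
Lab 2 (research lead even), facing Collaborate: Invest heavily gives -4, Invest lightly gives 8. Proposed Invest lightly is best. ✓
Lab 2 (research lead ahead), facing Collaborate: Invest heavily gives 11, Invest lightly gives -3. Proposed Invest heavily is best. ✓

Yes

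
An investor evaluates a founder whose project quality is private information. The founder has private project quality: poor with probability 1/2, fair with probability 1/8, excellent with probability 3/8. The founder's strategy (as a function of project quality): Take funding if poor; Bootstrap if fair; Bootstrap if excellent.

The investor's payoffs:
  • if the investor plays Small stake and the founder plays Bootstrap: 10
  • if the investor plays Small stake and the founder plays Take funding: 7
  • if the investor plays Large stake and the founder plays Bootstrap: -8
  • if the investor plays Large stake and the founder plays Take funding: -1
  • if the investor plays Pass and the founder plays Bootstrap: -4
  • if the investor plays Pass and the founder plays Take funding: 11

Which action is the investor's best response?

E[Small stake] = 1/2·(7) + 1/8·(10) + 3/8·(10) = 17/2
E[Large stake] = 1/2·(-1) + 1/8·(-8) + 3/8·(-8) = -9/2
E[Pass] = 1/2·(11) + 1/8·(-4) + 3/8·(-4) = 7/2
Best response: Small stake (17/2 is the largest).

Small stake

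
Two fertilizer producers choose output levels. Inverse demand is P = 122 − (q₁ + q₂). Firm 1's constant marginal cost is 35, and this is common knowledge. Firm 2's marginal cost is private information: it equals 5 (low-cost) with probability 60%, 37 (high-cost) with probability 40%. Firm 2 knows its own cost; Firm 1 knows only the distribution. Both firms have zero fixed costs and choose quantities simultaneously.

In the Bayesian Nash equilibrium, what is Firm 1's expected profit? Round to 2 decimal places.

541.34

Type-c best response for Firm 2: q₂(c) = (122 − c)/2 − q₁/2.
Firm 1 maximizes expected profit; its first-order condition is 122 − 2q₁ − E[q₂] − 35 = 0.
Substituting E[q₂] and solving: E[c₂] = 17.8, so q₁ = (122 − 2·35 + 17.8)/3 = 23.2667.
E[P] = 122 − (q₁ + E[q₂]) = 58.2667; Firm 1's expected profit = (E[P] − 35)·q₁ = (58.2667 − 35)·23.2667 = 541.338.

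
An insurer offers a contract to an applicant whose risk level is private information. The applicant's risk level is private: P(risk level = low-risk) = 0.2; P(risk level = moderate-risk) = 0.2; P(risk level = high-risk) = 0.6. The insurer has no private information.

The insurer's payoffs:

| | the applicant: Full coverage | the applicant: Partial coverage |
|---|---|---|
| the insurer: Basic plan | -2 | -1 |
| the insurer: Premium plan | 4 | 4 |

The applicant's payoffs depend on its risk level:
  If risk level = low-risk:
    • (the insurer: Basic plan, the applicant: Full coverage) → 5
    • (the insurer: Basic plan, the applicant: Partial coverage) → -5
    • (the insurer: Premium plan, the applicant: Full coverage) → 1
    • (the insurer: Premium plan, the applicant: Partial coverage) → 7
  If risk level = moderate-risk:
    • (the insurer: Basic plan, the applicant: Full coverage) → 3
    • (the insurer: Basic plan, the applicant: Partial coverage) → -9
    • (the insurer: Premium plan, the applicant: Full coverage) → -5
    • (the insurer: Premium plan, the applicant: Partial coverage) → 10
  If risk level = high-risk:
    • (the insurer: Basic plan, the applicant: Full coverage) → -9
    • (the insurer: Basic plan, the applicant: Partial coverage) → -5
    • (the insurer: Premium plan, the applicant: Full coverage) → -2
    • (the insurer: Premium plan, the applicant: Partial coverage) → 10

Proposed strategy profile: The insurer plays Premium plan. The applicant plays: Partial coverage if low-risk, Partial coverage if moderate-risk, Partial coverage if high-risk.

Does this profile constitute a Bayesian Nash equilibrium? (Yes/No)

Yes

A profile is a BNE iff every type of every player is best-responding given beliefs about the other side.
The insurer plays Premium plan: E[Premium plan] = 0.2·(4) + 0.2·(4) + 0.6·(4) = 4; E[Basic plan] = -1. Best-responding. ✓
The applicant (risk level low-risk), facing Premium plan: Full coverage gives 1, Partial coverage gives 7. Proposed Partial coverage is best. ✓
The applicant (risk level moderate-risk), facing Premium plan: Full coverage gives -5, Partial coverage gives 10. Proposed Partial coverage is best. ✓
The applicant (risk level high-risk), facing Premium plan: Full coverage gives -2, Partial coverage gives 10. Proposed Partial coverage is best. ✓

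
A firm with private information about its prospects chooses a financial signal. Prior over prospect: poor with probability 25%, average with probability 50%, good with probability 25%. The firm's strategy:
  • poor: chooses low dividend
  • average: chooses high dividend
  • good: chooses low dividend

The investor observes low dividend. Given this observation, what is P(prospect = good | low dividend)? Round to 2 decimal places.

0.50

P(low dividend) = 0.25·1 + 0.5·0 + 0.25·1 = 0.5
P(good | low dividend) = (0.25·1) / 0.5 = 0.25 / 0.5 = 0.5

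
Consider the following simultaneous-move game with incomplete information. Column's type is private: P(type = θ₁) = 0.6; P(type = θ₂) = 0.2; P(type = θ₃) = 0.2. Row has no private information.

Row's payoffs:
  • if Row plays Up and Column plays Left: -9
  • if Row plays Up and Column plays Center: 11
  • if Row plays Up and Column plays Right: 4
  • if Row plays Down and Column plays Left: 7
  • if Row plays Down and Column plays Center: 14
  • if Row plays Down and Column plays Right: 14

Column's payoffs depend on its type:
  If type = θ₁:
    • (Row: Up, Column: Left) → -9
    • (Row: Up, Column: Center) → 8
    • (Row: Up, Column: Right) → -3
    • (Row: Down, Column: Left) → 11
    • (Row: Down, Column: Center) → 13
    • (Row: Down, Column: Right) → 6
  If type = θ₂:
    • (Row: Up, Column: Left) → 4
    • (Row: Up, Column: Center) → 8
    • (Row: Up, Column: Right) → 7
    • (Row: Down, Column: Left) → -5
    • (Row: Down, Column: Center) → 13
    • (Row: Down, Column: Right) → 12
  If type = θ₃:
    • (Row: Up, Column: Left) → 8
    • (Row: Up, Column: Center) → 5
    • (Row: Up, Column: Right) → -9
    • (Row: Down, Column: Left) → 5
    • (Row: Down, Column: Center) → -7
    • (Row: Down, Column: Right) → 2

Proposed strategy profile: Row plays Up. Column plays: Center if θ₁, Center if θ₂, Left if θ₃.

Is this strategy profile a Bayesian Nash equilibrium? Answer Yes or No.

Row plays Up: E[Up] = 0.6·(11) + 0.2·(11) + 0.2·(-9) = 7; E[Down] = 12.6. Not best-responding. ✗
Column (type θ₁), facing Up: Left gives -9, Center gives 8, Right gives -3. Proposed Center is best. ✓
Column (type θ₂), facing Up: Left gives 4, Center gives 8, Right gives 7. Proposed Center is best. ✓
Column (type θ₃), facing Up: Left gives 8, Center gives 5, Right gives -9. Proposed Left is best. ✓

No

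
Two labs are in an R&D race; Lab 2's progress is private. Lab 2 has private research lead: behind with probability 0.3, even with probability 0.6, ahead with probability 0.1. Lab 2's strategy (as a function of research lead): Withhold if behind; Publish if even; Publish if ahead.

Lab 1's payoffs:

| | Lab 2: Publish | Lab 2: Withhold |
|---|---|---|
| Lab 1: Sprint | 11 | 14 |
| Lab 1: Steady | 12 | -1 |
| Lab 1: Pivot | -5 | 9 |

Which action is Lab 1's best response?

Sprint

E[Sprint] = 0.3·(14) + 0.6·(11) + 0.1·(11) = 11.9
E[Steady] = 0.3·(-1) + 0.6·(12) + 0.1·(12) = 8.1
E[Pivot] = 0.3·(9) + 0.6·(-5) + 0.1·(-5) = -0.8
Best response: Sprint (11.9 is the largest).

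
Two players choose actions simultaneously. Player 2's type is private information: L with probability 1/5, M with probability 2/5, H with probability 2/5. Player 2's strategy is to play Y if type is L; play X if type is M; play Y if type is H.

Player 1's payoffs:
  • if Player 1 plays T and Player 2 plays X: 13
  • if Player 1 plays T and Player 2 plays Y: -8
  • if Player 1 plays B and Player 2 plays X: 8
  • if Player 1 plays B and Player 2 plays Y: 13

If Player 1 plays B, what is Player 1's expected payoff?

Take the expectation over Player 2's type, weighting each type's action by its prior probability.
E[B] = 1/5·13 + 2/5·8 + 2/5·13 = 13/5 + 16/5 + 26/5 = 11

11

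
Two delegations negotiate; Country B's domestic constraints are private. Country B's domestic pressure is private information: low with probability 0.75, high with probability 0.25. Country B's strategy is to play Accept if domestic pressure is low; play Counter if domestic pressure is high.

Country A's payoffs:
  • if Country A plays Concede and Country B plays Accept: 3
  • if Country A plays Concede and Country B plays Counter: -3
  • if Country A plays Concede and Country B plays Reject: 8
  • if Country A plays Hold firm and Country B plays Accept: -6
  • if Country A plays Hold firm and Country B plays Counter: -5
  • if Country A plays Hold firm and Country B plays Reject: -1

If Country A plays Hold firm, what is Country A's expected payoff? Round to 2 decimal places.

E[Hold firm] = 0.75·(-6) + 0.25·(-5) = (-4.5) + (-1.25) = -5.75

-5.75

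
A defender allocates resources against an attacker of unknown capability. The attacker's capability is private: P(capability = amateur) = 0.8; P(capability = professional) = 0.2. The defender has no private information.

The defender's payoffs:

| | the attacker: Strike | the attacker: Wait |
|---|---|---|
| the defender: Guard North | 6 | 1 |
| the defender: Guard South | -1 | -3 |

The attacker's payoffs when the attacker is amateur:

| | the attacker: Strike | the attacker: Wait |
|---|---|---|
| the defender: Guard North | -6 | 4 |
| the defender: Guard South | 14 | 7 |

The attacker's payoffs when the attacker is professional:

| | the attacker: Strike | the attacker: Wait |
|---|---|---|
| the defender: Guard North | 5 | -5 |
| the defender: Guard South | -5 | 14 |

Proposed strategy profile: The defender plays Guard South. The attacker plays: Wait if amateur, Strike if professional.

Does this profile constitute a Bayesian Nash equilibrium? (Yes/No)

No

The defender plays Guard South: E[Guard South] = 0.8·(-3) + 0.2·(-1) = -2.6; E[Guard North] = 2. Not best-responding. ✗
The attacker (capability amateur), facing Guard South: Strike gives 14, Wait gives 7. Proposed Wait is not best — profitable deviation exists. ✗
The attacker (capability professional), facing Guard South: Strike gives -5, Wait gives 14. Proposed Strike is not best — profitable deviation exists. ✗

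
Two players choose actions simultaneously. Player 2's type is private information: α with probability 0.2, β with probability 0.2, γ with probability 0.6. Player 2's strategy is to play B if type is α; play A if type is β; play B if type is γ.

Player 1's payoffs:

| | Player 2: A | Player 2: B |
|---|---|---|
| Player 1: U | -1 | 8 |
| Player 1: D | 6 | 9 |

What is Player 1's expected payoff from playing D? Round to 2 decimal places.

E[D] = 0.2·9 + 0.2·6 + 0.6·9 = 1.8 + 1.2 + 5.4 = 8.4

8.40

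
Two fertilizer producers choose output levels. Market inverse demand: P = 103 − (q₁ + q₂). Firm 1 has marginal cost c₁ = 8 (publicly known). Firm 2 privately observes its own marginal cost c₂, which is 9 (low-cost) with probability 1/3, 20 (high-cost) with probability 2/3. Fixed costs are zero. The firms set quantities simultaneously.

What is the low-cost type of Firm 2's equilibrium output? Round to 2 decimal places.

Type-c best response for Firm 2: q₂(c) = (103 − c)/2 − q₁/2.
Firm 1 maximizes expected profit; its first-order condition is 103 − 2q₁ − E[q₂] − 8 = 0.
Substituting E[q₂] and solving: E[c₂] = 16.3333, so q₁ = (103 − 2·8 + 16.3333)/3 = 34.4444.
q₂(low-cost) = (103 − 9 − 34.4444)/2 = 29.7778.

29.78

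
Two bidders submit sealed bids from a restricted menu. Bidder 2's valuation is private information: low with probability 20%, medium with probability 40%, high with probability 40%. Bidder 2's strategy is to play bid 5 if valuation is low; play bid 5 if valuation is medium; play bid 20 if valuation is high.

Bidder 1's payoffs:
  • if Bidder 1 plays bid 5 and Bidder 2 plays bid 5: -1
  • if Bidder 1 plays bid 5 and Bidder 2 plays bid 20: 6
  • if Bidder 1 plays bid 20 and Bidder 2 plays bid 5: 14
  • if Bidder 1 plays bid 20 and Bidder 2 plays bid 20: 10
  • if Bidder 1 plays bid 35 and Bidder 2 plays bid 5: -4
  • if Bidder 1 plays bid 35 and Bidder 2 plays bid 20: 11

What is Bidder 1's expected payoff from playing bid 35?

2

E[bid 35] = 0.2·(-4) + 0.4·(-4) + 0.4·11 = (-0.8) + (-1.6) + 4.4 = 2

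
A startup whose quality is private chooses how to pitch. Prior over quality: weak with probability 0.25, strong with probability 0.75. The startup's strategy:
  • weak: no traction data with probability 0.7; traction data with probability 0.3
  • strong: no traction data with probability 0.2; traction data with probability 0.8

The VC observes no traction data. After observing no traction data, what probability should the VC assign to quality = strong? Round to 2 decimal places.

P(no traction data) = 0.25·0.7 + 0.75·0.2 = 0.325
P(strong | no traction data) = (0.75·0.2) / 0.325 = 0.15 / 0.325 = 0.461538

0.46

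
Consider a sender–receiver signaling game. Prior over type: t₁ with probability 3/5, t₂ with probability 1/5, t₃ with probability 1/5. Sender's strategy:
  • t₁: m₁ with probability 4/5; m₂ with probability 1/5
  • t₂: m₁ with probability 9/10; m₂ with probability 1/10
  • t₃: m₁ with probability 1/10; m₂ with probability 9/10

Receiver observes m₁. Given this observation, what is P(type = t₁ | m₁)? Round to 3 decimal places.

P(m₁) = (3/5)·(4/5) + (1/5)·(9/10) + (1/5)·(1/10) = 17/25
P(t₁ | m₁) = ((3/5)·(4/5)) / (17/25) = (12/25) / (17/25) = 12/17

0.706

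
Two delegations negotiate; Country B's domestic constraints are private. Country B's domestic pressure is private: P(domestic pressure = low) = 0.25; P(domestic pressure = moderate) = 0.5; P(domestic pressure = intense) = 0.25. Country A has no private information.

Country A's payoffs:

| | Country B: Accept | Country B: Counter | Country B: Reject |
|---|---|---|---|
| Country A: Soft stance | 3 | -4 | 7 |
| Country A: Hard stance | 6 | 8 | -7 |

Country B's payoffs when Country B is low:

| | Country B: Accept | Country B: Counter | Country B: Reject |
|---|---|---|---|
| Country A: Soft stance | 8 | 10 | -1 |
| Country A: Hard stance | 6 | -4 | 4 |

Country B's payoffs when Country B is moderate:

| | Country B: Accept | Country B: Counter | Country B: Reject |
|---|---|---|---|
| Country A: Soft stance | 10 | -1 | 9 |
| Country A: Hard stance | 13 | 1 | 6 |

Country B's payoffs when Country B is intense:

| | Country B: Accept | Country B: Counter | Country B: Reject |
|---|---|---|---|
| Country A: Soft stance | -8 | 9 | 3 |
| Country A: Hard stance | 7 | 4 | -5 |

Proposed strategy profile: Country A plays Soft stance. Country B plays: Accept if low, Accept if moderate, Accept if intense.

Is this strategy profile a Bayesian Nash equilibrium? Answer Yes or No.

No

Country A plays Soft stance: E[Soft stance] = 0.25·(3) + 0.5·(3) + 0.25·(3) = 3; E[Hard stance] = 6. Not best-responding. ✗
Country B (domestic pressure low), facing Soft stance: Accept gives 8, Counter gives 10, Reject gives -1. Proposed Accept is not best — profitable deviation exists. ✗
Country B (domestic pressure moderate), facing Soft stance: Accept gives 10, Counter gives -1, Reject gives 9. Proposed Accept is best. ✓
Country B (domestic pressure intense), facing Soft stance: Accept gives -8, Counter gives 9, Reject gives 3. Proposed Accept is not best — profitable deviation exists. ✗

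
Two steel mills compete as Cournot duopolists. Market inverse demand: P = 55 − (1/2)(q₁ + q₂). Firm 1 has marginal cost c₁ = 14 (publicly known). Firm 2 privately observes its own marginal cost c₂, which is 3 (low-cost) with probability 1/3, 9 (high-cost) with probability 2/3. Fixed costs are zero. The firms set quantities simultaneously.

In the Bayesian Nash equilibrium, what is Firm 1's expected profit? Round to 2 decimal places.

Each type of Firm 2 best-responds to q₁; Firm 1 best-responds to the expected q₂ over Firm 2's types.
Firm 2 with cost c maximizes (55 − (1/2)(q₁+q₂) − c)·q₂, giving q₂(c) = (55 − c − (1/2)q₁).
E[c₂] = 1/3·3 + 2/3·9 = 7
Firm 1's FOC against E[q₂] yields q₁ = (55 − 2·14 + E[c₂])/(3/2) = (55 − 28 + 7)/(3/2) = 22.6667.
E[P] = 55 − (1/2)·(q₁ + E[q₂]) = 25.3333; Firm 1's expected profit = (E[P] − 14)·q₁ = (25.3333 − 14)·22.6667 = 256.889.

256.89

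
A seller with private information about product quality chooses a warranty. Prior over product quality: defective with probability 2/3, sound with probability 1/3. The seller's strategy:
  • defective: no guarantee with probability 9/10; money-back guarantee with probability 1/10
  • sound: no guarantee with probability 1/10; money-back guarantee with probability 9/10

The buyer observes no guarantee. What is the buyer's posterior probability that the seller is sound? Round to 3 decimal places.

0.053

P(no guarantee) = (2/3)·(9/10) + (1/3)·(1/10) = 19/30
P(sound | no guarantee) = ((1/3)·(1/10)) / (19/30) = (1/30) / (19/30) = 1/19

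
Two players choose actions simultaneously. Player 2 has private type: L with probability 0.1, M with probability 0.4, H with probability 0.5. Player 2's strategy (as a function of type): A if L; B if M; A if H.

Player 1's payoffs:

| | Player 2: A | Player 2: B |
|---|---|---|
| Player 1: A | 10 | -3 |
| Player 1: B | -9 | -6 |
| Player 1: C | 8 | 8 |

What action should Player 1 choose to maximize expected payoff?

C

Compute Player 1's expected payoff for each action, taking the expectation over Player 2's type.
E[A] = 0.1·(10) + 0.4·(-3) + 0.5·(10) = 4.8
E[B] = 0.1·(-9) + 0.4·(-6) + 0.5·(-9) = -7.8
E[C] = 0.1·(8) + 0.4·(8) + 0.5·(8) = 8
Best response: C (8 is the largest).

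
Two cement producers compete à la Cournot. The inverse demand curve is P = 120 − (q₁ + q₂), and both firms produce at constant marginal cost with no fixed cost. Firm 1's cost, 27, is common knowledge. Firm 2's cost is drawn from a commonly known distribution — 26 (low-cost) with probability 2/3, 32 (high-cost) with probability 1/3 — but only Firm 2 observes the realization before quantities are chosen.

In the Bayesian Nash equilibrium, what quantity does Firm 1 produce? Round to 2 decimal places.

31.33

Type-c best response for Firm 2: q₂(c) = (120 − c)/2 − q₁/2.
Firm 1 maximizes expected profit; its first-order condition is 120 − 2q₁ − E[q₂] − 27 = 0.
Substituting E[q₂] and solving: E[c₂] = 28, so q₁ = (120 − 2·27 + 28)/3 = 31.3333.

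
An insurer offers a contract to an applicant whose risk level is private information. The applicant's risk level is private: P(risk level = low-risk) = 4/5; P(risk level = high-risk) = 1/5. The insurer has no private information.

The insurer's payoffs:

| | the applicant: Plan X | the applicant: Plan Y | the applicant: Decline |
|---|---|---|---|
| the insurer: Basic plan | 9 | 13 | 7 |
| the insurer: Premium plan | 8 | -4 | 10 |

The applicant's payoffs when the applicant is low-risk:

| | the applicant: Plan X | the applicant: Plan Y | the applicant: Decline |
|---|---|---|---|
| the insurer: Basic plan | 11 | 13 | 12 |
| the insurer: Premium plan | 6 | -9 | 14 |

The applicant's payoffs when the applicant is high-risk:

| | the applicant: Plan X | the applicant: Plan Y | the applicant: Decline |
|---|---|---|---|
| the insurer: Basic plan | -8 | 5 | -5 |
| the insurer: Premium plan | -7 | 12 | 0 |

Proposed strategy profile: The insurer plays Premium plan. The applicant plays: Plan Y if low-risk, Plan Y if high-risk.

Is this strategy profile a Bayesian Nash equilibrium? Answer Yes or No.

No

A profile is a BNE iff every type of every player is best-responding given beliefs about the other side.
The insurer plays Premium plan: E[Premium plan] = 4/5·(-4) + 1/5·(-4) = -4; E[Basic plan] = 13. Not best-responding. ✗
The applicant (risk level low-risk), facing Premium plan: Plan X gives 6, Plan Y gives -9, Decline gives 14. Proposed Plan Y is not best — profitable deviation exists. ✗
The applicant (risk level high-risk), facing Premium plan: Plan X gives -7, Plan Y gives 12, Decline gives 0. Proposed Plan Y is best. ✓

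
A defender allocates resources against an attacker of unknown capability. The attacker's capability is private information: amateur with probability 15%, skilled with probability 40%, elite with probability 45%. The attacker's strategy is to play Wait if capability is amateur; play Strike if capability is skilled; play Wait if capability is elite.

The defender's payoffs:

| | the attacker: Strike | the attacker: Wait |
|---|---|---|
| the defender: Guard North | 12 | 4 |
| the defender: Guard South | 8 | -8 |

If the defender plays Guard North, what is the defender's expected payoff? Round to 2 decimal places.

7.20

Take the expectation over the attacker's capability, weighting each type's action by its prior probability.
E[Guard North] = 0.15·4 + 0.4·12 + 0.45·4 = 0.6 + 4.8 + 1.8 = 7.2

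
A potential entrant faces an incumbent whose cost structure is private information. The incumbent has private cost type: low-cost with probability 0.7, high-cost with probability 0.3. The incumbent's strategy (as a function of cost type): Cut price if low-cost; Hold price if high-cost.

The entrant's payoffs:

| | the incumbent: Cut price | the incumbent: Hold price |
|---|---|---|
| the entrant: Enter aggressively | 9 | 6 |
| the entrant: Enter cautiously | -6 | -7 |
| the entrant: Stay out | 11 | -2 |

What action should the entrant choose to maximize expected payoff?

Enter aggressively

E[Enter aggressively] = 0.7·(9) + 0.3·(6) = 8.1
E[Enter cautiously] = 0.7·(-6) + 0.3·(-7) = -6.3
E[Stay out] = 0.7·(11) + 0.3·(-2) = 7.1
Best response: Enter aggressively (8.1 is the largest).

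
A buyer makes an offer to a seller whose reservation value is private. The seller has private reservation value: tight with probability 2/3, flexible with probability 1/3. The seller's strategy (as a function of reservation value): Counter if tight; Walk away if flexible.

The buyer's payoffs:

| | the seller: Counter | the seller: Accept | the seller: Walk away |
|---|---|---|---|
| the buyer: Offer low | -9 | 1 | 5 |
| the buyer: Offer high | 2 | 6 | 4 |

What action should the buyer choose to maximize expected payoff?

Compute the buyer's expected payoff for each action, taking the expectation over the seller's type.
E[Offer low] = 2/3·(-9) + 1/3·(5) = -13/3
E[Offer high] = 2/3·(2) + 1/3·(4) = 8/3
Best response: Offer high (8/3 is the largest).

Offer high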